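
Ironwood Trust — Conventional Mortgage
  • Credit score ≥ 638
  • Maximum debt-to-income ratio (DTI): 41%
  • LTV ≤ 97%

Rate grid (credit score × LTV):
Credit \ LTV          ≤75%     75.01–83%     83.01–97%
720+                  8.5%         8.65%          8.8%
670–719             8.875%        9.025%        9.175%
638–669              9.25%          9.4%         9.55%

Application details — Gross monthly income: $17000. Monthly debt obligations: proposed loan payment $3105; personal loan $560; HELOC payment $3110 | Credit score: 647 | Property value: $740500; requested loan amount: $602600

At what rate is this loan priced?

9.4%

Credit score 647 ≥ 638; Total monthly debts = (3,105 + 560 + 3,110) = 6,775. DTI = 6,775/17,000 = 39.9% ≤ 41%
LTV = 602,600/740,500 = 81.4% ≤ 97%
Credit 647 → row 638–669; LTV 81.4% → column 75.01–83%. Grid cell → 9.4%.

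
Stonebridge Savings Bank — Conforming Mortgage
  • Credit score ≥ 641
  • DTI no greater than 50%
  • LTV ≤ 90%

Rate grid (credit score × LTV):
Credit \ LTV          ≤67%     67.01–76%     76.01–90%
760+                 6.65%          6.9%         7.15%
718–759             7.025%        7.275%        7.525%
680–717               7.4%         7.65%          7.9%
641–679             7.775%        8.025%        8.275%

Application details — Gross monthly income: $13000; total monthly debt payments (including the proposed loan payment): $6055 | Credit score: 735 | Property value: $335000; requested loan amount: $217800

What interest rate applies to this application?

Credit score 735 ≥ 641; DTI: 6,055 ÷ 13,000 = 46.6%, within the 50% cap
Loan-to-value = 217,800/335,000 = 65% — pass (90% max)
Score 735 is in the 718–759 band; LTV 65% is in the ≤67% band → 7.025%.

7.025%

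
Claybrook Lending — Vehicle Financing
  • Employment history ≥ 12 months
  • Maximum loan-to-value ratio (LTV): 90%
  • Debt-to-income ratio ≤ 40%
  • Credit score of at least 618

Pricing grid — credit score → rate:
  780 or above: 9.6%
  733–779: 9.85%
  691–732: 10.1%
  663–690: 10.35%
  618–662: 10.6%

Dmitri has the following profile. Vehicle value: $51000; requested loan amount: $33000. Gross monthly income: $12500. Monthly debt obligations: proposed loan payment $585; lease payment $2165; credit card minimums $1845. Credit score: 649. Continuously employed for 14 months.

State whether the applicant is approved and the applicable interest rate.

Credit score 649 ≥ 618 (meets minimum)
Employment 14 ≥ 12 months
LTV: 33,000 ÷ 51,000 = 64.7%, within 90% cap
Total monthly debts = (585 + 2,165 + 1,845) = 4,595. DTI: 4,595 ÷ 12,500 = 36.8%, within the 40% cap
All requirements met. Score 649 falls in the 618–662 tier → 10.6%.

Approved at 10.6%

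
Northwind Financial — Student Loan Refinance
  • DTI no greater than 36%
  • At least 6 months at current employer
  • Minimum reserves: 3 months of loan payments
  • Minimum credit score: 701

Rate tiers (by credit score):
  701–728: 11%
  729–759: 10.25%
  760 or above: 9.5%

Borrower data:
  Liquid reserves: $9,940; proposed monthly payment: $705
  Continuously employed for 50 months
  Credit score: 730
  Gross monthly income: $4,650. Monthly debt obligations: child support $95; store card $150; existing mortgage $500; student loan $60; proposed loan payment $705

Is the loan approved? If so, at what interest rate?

Credit score 730 ≥ 701 (meets minimum)
Total monthly debts = (95 + 150 + 500 + 60 + 705) = 1,510. DTI = 1,510/4,650 = 32.5% ≤ 36%
Employment 50 ≥ 6 months
Reserves = 9,940/705 = 14.1 months ≥ 3
All requirements met. Score 730 falls in the 729–759 tier → 10.25%.

Approved at 10.25%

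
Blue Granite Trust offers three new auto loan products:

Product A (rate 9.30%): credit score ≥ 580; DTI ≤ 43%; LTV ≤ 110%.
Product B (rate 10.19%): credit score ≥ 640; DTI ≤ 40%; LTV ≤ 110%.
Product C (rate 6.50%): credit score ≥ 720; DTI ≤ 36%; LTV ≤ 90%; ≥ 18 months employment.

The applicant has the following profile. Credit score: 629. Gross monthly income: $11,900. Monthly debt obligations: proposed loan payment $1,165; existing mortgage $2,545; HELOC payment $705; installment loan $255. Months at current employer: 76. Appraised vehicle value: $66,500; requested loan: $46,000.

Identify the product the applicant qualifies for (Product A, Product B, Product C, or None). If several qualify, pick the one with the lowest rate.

Product A

Total debts = (1,165 + 2,545 + 705 + 255) = 4,670; DTI = 4,670/11,900 = 39.2%.
LTV = 46,000/66,500 = 69.2%.
Product A: score 629 ≥ 580; DTI 39.2% ≤ 43%; LTV 69.2% ≤ 110% → qualifies.
Product B: score 629 < 640; DTI 39.2% ≤ 40%; LTV 69.2% ≤ 110% → does not qualify.
Product C: score 629 < 720; DTI 39.2% > 36%; LTV 69.2% ≤ 90%; employment 76 ≥ 18 mo → does not qualify.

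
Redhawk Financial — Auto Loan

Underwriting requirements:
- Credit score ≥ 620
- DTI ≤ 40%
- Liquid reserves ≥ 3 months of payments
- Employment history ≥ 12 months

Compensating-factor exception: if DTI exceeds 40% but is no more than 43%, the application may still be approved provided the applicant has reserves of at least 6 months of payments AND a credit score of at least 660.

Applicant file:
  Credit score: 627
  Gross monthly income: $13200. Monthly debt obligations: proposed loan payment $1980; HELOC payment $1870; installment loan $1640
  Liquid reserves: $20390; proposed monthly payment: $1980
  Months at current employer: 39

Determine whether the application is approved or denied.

Denied

Credit score 627 ≥ 620 (meets base)
Total debts = (1,980 + 1,870 + 1,640) = 5,490. DTI: 5,490 ÷ 13,200 = 41.6%, over the 40% base limit.
Liquid reserves cover 20,390/1,980 = 10.3 months — ≥ 3 required
Employment 39 ≥ 12 months
41.6% falls in the override range (40%–43%), so the compensating-factor test applies.
Reserves 10.3 ≥ 6 months; credit score 627 < 660.
Override conditions not both satisfied; exception does not apply.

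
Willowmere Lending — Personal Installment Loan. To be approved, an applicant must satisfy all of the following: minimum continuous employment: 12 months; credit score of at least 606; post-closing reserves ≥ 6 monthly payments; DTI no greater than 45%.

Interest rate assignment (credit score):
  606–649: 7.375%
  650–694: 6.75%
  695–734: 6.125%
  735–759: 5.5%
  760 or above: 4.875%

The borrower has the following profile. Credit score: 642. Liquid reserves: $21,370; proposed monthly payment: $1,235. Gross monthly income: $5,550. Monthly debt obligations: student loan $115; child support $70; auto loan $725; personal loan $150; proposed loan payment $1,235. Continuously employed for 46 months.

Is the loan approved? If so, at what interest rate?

Credit score 642 ≥ 606 (meets minimum)
Total monthly debts = (115 + 70 + 725 + 150 + 1,235) = 2,295. DTI: 2,295 ÷ 5,550 = 41.4%, within the 45% cap
Employment 46 ≥ 12 months
Reserves = 21,370/1,235 = 17.3 months ≥ 6
All requirements met. Score 642 falls in the 606–649 tier → 7.375%.

Approved at 7.375%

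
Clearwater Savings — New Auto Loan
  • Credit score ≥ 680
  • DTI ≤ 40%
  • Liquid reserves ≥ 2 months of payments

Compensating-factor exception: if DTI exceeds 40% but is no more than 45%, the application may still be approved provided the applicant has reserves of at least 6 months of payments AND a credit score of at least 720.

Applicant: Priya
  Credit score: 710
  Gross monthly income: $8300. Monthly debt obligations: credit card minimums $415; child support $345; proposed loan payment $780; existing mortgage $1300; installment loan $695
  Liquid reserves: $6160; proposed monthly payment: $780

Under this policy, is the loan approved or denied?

Credit score 710 ≥ 680 (meets base)
Total debts = (415 + 345 + 780 + 1,300 + 695) = 3,535. DTI: 3,535 ÷ 8,300 = 42.6%, over the 40% base limit.
Reserves: 6,160 ÷ 780 = 7.9 months (meets 2-month minimum)
42.6% falls in the override range (40%–45%), so the compensating-factor test applies.
Override check — reserves: 7.9 mo (ok); score: 710 (below 720).
Override conditions not both satisfied; exception does not apply.

Denied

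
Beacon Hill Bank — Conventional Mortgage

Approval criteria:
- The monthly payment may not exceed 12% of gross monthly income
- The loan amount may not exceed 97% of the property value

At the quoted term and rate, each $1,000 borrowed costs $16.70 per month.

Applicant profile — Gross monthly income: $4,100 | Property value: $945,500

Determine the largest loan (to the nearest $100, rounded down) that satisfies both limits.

$29,400

Payment cap: 12% × $4,100 = $492/month.
At $16.70 per $1,000, that supports 492/16.70 × 1,000 ≈ $29,461 → $29,400.
LTV cap: 97% × $945,500 = $917,135 → $917,100.
Binding constraint: payment-to-income.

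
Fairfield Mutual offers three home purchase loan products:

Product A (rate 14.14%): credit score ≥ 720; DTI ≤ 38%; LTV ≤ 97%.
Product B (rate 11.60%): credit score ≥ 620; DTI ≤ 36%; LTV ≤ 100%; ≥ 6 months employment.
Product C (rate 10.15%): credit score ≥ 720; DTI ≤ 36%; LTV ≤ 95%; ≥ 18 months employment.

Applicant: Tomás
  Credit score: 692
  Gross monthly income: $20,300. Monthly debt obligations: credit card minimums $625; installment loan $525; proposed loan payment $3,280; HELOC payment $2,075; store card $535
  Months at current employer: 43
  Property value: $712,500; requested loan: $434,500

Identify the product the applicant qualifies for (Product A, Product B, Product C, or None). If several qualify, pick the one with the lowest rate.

Total debts = (625 + 525 + 3,280 + 2,075 + 535) = 7,040; DTI = 7,040/20,300 = 34.7%.
LTV = 434,500/712,500 = 61%.
Product A: score 692 < 720; DTI 34.7% ≤ 38%; LTV 61% ≤ 97% → does not qualify.
Product B: score 692 ≥ 620; DTI 34.7% ≤ 36%; LTV 61% ≤ 100%; employment 43 ≥ 6 mo → qualifies.
Product C: score 692 < 720; DTI 34.7% ≤ 36%; LTV 61% ≤ 95%; employment 43 ≥ 18 mo → does not qualify.

Product B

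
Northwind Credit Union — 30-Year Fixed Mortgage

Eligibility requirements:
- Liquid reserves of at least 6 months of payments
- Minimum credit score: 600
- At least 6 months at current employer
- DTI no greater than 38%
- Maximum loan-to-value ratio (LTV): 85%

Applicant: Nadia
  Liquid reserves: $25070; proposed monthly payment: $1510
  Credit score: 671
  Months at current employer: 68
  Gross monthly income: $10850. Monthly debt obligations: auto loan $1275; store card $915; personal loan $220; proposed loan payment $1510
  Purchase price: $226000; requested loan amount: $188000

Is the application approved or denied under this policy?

Liquid reserves cover 25,070/1,510 = 16.6 months — ≥ 6 required
Credit score 671 ≥ 600 (meets)
Employment 68 ≥ 6 months
Total monthly debts = (1,275 + 915 + 220 + 1,510) = 3,920. DTI = 3,920/10,850 = 36.1% ≤ 38%
Loan-to-value = 188,000/226,000 = 83.2% — pass (85% max)
All criteria satisfied.

Approved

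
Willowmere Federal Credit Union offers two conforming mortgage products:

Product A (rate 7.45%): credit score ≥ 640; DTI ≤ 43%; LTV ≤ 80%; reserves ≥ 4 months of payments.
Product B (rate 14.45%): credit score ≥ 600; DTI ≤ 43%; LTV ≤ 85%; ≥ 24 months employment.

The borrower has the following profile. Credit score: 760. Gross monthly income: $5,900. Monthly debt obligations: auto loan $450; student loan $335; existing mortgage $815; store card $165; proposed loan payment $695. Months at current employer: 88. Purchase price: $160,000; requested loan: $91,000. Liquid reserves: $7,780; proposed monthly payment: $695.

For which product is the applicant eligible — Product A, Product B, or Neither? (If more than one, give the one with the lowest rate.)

Total debts = (450 + 335 + 815 + 165 + 695) = 2,460; DTI = 2,460/5,900 = 41.7%.
LTV = 91,000/160,000 = 56.9%.
Reserves = 7,780/695 = 11.2 months.
Product A: score 760 ≥ 640; DTI 41.7% ≤ 43%; LTV 56.9% ≤ 80%; reserves 11.2 ≥ 4 mo → qualifies.
Product B: score 760 ≥ 600; DTI 41.7% ≤ 43%; LTV 56.9% ≤ 85%; employment 88 ≥ 24 mo → qualifies.
Qualifying: Product A, Product B. Lowest rate is 7.45% → Product A.

Product A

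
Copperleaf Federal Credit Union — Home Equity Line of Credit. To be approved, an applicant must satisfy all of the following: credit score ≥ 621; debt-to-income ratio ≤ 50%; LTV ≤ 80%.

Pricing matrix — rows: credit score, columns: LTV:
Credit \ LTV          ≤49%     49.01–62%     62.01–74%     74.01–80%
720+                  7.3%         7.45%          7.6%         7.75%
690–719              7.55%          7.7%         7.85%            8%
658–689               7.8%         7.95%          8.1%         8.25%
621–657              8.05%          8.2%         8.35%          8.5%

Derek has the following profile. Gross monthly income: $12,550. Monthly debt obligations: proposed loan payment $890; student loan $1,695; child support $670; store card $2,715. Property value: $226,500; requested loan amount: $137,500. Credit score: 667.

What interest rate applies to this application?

Credit score 667 ≥ 621; Total monthly debts = (890 + 1,695 + 670 + 2,715) = 5,970. Debt-to-income = 5,970/12,550 = 47.6% — meets 50% limit
LTV: 137,500 ÷ 226,500 = 60.7%, within 80% cap
Credit 667 → row 658–689; LTV 60.7% → column 49.01–62%. Grid cell → 7.95%.

7.95%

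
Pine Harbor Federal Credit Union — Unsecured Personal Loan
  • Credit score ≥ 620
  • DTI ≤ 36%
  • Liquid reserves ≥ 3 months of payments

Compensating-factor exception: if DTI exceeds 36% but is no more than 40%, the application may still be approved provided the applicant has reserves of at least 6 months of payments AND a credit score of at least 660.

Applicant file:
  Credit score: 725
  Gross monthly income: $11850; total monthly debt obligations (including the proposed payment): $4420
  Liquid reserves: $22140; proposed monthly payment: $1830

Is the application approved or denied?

Approved

Credit score 725 ≥ 620 (meets base)
DTI = 4,420/11,850 = 37.3% > 36% — standard DTI limit exceeded.
Reserves: 22,140 ÷ 1,830 = 12.1 months (meets 3-month minimum)
DTI 37.3% is within the 36%–40% exception band; checking compensating factors.
Override check — reserves: 12.1 mo (ok); score: 725 (ok).
Both compensating conditions met → exception applies.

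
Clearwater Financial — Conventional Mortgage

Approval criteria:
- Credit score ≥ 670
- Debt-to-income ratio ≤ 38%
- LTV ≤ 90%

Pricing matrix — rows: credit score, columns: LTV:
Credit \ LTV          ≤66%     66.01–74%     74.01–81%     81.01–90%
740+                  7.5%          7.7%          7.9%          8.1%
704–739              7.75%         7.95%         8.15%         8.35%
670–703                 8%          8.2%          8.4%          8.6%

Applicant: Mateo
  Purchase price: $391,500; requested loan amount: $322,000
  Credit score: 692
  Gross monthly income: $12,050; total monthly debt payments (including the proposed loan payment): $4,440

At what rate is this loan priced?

Credit score 692 ≥ 670; Debt-to-income = 4,440/12,050 = 36.8% — meets 38% limit
Loan-to-value = 322,000/391,500 = 82.2% — pass (90% max)
Score 692 is in the 670–703 band; LTV 82.2% is in the 81.01–90% band → 8.6%.

8.6%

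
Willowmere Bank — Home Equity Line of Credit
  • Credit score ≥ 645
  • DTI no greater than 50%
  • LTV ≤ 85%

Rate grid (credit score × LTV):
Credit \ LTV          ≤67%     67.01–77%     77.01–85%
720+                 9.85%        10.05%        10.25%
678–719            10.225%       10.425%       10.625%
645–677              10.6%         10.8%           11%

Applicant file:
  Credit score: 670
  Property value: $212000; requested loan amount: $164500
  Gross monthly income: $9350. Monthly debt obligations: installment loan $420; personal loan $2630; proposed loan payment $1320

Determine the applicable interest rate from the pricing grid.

11%

Credit score 670 ≥ 645; Total monthly debts = (420 + 2,630 + 1,320) = 4,370. DTI = 4,370/9,350 = 46.7% ≤ 50%
LTV = 164,500/212,000 = 77.6% ≤ 85%
Row: 670 falls in 645–677. Column: 77.6% falls in 77.01–85%. Rate = 11%.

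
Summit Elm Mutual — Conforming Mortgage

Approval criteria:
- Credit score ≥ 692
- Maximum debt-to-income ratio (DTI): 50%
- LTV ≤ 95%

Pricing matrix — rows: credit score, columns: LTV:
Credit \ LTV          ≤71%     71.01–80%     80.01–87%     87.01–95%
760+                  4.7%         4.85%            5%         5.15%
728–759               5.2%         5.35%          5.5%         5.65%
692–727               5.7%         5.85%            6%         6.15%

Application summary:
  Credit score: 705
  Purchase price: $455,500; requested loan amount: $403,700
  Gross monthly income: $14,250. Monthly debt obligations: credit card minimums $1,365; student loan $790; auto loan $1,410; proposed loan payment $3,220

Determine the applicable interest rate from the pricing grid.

6.15%

Credit score 705 ≥ 692; Total monthly debts = (1,365 + 790 + 1,410 + 3,220) = 6,785. Debt-to-income = 6,785/14,250 = 47.6% — meets 50% limit
LTV: 403,700 ÷ 455,500 = 88.6%, within 95% cap
Row: 705 falls in 692–727. Column: 88.6% falls in 87.01–95%. Rate = 6.15%.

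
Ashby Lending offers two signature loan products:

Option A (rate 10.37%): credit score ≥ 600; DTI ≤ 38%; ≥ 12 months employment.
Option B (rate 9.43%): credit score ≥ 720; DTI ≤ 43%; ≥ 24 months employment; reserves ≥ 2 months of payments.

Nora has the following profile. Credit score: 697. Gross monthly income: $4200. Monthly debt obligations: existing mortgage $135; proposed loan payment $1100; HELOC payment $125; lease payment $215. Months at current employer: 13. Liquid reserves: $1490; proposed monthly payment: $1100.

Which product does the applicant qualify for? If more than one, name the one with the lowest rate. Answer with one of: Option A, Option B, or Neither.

Total debts = (135 + 1,100 + 125 + 215) = 1,575; DTI = 1,575/4,200 = 37.5%.
Reserves = 1,490/1,100 = 1.4 months.
Option A: score 697 ≥ 600; DTI 37.5% ≤ 38%; employment 13 ≥ 12 mo → qualifies.
Option B: score 697 < 720; DTI 37.5% ≤ 43%; employment 13 < 24 mo; reserves 1.4 < 2 mo → does not qualify.

Option A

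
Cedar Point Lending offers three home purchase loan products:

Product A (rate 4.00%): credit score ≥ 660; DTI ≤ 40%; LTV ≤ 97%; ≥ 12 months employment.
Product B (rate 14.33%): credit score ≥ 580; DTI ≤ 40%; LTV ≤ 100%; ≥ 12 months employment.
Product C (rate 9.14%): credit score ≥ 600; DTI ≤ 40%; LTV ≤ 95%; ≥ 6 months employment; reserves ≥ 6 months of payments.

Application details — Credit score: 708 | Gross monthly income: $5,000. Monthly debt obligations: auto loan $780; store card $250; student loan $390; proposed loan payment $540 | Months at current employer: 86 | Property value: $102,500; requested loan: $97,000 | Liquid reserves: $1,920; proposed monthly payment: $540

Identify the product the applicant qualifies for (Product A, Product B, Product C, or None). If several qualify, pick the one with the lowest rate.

Product A

Total debts = (780 + 250 + 390 + 540) = 1,960; DTI = 1,960/5,000 = 39.2%.
LTV = 97,000/102,500 = 94.6%.
Reserves = 1,920/540 = 3.6 months.
Product A: score 708 ≥ 660; DTI 39.2% ≤ 40%; LTV 94.6% ≤ 97%; employment 86 ≥ 12 mo → qualifies.
Product B: score 708 ≥ 580; DTI 39.2% ≤ 40%; LTV 94.6% ≤ 100%; employment 86 ≥ 12 mo → qualifies.
Product C: score 708 ≥ 600; DTI 39.2% ≤ 40%; LTV 94.6% ≤ 95%; employment 86 ≥ 6 mo; reserves 3.6 < 6 mo → does not qualify.
Qualifying: Product A, Product B. Lowest rate is 4.00% → Product A.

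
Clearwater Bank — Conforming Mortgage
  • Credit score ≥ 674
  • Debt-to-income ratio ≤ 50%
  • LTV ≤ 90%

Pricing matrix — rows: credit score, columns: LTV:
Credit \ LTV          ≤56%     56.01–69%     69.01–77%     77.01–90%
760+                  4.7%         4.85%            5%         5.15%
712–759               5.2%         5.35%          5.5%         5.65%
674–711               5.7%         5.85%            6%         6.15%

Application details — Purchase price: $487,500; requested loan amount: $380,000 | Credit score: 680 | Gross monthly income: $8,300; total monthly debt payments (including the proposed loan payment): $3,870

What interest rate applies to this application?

Credit score 680 ≥ 674; DTI: 3,870 ÷ 8,300 = 46.6%, within the 50% cap
LTV: 380,000 ÷ 487,500 = 77.9%, within 90% cap
Credit 680 → row 674–711; LTV 77.9% → column 77.01–90%. Grid cell → 6.15%.

6.15%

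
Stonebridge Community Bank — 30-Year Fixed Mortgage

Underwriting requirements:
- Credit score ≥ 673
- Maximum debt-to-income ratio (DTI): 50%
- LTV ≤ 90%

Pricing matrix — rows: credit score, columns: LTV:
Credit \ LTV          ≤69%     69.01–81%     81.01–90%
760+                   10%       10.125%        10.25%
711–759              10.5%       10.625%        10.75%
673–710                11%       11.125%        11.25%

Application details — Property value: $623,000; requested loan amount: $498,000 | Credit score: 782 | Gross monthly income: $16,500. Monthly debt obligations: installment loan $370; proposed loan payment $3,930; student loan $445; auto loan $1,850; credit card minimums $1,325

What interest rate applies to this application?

Credit score 782 ≥ 673; Total monthly debts = (370 + 3,930 + 445 + 1,850 + 1,325) = 7,920. DTI: 7,920 ÷ 16,500 = 48%, within the 50% cap
Loan-to-value = 498,000/623,000 = 79.9% — pass (90% max)
Score 782 is in the 760+ band; LTV 79.9% is in the 69.01–81% band → 10.125%.

10.125%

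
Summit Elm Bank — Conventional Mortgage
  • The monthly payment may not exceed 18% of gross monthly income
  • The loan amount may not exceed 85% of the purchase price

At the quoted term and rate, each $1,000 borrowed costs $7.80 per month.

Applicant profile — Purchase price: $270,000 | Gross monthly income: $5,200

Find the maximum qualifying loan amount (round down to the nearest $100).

Payment cap: 18% × $5,200 = $936/month.
At $7.80 per $1,000, that supports 936/7.80 × 1,000 ≈ $120,000 → $120,000.
LTV cap: 85% × $270,000 = $229,500 → $229,500.
Binding constraint: payment-to-income.

$120,000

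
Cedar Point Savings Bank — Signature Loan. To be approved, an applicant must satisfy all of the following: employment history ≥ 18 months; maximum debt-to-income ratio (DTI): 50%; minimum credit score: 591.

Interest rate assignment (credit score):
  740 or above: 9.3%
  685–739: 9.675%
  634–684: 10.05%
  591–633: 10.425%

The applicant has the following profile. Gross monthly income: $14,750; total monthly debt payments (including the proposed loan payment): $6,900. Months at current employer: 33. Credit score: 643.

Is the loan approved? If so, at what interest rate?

Credit score 643 ≥ 591 (meets minimum)
Debt-to-income = 6,900/14,750 = 46.8% — meets 50% limit
Employment 33 ≥ 18 months
All requirements met. Score 643 falls in the 634–684 tier → 10.05%.

Approved at 10.05%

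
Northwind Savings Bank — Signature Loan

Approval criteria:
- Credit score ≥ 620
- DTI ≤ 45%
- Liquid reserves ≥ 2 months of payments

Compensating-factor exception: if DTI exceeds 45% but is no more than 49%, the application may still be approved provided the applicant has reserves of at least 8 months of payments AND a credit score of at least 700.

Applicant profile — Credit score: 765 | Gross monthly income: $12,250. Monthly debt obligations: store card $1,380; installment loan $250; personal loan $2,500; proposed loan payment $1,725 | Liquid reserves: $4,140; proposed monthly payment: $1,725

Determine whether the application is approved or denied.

Credit score 765 ≥ 620 (meets base)
Total debts = (1,380 + 250 + 2,500 + 1,725) = 5,855. DTI: 5,855 ÷ 12,250 = 47.8%, over the 45% base limit.
Reserves = 4,140/1,725 = 2.4 months ≥ 2
DTI 47.8% is within the 45%–49% exception band; checking compensating factors.
Reserves 2.4 < 8 months; credit score 765 ≥ 700.
Compensating-factor requirement not fully met.

Denied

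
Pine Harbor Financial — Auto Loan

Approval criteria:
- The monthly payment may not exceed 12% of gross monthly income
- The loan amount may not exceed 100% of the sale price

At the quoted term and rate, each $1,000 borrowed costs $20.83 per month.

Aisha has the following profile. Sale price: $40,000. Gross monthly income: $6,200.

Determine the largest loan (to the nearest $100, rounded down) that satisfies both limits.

$35,700

Payment cap: 12% × $6,200 = $744/month.
At $20.83 per $1,000, that supports 744/20.83 × 1,000 ≈ $35,717 → $35,700.
LTV cap: 100% × $40,000 = $40,000 → $40,000.
Binding constraint: payment-to-income.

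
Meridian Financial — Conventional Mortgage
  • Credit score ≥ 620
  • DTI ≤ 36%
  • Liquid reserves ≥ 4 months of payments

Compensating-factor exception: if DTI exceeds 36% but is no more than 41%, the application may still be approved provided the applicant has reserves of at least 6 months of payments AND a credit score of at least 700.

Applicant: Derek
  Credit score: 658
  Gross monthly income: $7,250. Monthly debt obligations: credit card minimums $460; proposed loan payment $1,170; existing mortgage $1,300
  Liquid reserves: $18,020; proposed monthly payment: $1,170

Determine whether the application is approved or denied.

Credit score 658 ≥ 620 (meets base)
Total debts = (460 + 1,170 + 1,300) = 2,930. DTI = 2,930/7,250 = 40.4% > 36% — standard DTI limit exceeded.
Reserves = 18,020/1,170 = 15.4 months ≥ 4
40.4% falls in the override range (36%–41%), so the compensating-factor test applies.
Reserves 15.4 ≥ 6 months; credit score 658 < 700.
Compensating-factor requirement not fully met.

Denied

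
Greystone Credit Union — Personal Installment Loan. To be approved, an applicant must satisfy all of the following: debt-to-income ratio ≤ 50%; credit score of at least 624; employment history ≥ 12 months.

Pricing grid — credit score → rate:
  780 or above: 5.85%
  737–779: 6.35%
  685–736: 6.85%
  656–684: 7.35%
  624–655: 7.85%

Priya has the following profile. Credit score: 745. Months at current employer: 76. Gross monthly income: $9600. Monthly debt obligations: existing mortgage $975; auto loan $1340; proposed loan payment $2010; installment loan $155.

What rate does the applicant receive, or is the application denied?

Approved at 6.35%

Credit score 745 ≥ 624 (meets minimum)
Total monthly debts = (975 + 1,340 + 2,010 + 155) = 4,480. DTI = 4,480/9,600 = 46.7% ≤ 50%
Employment 76 ≥ 12 months
All requirements met. Score 745 falls in the 737–779 tier → 6.35%.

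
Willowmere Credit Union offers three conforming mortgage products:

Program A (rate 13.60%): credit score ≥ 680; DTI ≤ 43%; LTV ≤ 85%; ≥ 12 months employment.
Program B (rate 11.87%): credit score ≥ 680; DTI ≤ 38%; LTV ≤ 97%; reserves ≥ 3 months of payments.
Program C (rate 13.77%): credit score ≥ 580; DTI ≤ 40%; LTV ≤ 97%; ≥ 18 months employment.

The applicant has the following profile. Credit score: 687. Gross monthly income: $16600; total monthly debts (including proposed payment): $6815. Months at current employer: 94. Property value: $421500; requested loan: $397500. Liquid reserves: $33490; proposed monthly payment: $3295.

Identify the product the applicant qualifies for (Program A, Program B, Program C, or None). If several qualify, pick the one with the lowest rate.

None

DTI = 6,815/16,600 = 41.1%.
LTV = 397,500/421,500 = 94.3%.
Reserves = 33,490/3,295 = 10.2 months.
Program A: score 687 ≥ 680; DTI 41.1% ≤ 43%; LTV 94.3% > 85%; employment 94 ≥ 12 mo → does not qualify.
Program B: score 687 ≥ 680; DTI 41.1% > 38%; LTV 94.3% ≤ 97%; reserves 10.2 ≥ 3 mo → does not qualify.
Program C: score 687 ≥ 580; DTI 41.1% > 40%; LTV 94.3% ≤ 97%; employment 94 ≥ 18 mo → does not qualify.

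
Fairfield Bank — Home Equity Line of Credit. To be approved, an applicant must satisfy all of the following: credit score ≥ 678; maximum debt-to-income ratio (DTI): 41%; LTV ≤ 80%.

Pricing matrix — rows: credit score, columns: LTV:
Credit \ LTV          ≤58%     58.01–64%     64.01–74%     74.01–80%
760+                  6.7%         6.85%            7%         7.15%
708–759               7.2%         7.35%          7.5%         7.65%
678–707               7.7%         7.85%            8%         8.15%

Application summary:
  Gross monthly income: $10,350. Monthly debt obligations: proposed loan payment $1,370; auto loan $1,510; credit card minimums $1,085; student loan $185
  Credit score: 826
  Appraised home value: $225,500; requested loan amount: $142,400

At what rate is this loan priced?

6.85%

Credit score 826 ≥ 678; Total monthly debts = (1,370 + 1,510 + 1,085 + 185) = 4,150. Debt-to-income = 4,150/10,350 = 40.1% — meets 41% limit
Loan-to-value = 142,400/225,500 = 63.1% — pass (80% max)
Row: 826 falls in 760+. Column: 63.1% falls in 58.01–64%. Rate = 6.85%.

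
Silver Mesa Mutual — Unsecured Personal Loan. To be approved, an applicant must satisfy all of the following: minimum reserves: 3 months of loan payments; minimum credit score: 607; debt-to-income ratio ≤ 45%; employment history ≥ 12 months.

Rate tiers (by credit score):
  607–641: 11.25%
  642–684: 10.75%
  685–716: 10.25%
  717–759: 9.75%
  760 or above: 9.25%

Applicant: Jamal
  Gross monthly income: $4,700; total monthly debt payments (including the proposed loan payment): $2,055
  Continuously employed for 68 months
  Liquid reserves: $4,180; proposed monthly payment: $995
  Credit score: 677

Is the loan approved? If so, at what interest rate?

Approved at 10.75%

Credit score 677 ≥ 607 (meets minimum)
Employment 68 ≥ 12 months
DTI: 2,055 ÷ 4,700 = 43.7%, within the 45% cap
Reserves = 4,180/995 = 4.2 months ≥ 3
All requirements met. Score 677 falls in the 642–684 tier → 10.75%.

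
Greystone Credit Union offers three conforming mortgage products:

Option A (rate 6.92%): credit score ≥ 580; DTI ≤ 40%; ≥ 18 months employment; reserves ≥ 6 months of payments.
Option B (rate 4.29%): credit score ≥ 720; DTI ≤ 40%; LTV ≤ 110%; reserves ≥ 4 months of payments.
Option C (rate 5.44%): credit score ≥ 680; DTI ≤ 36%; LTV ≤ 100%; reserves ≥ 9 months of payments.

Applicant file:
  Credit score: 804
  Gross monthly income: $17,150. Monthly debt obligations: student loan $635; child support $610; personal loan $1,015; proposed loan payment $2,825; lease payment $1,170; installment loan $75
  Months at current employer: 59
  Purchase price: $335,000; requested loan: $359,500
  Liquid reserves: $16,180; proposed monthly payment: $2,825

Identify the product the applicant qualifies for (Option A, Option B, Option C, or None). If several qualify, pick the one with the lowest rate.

Option B

Total debts = (635 + 610 + 1,015 + 2,825 + 1,170 + 75) = 6,330; DTI = 6,330/17,150 = 36.9%.
LTV = 359,500/335,000 = 107.3%.
Reserves = 16,180/2,825 = 5.7 months.
Option A: score 804 ≥ 580; DTI 36.9% ≤ 40%; employment 59 ≥ 18 mo; reserves 5.7 < 6 mo → does not qualify.
Option B: score 804 ≥ 720; DTI 36.9% ≤ 40%; LTV 107.3% ≤ 110%; reserves 5.7 ≥ 4 mo → qualifies.
Option C: score 804 ≥ 680; DTI 36.9% > 36%; LTV 107.3% > 100%; reserves 5.7 < 9 mo → does not qualify.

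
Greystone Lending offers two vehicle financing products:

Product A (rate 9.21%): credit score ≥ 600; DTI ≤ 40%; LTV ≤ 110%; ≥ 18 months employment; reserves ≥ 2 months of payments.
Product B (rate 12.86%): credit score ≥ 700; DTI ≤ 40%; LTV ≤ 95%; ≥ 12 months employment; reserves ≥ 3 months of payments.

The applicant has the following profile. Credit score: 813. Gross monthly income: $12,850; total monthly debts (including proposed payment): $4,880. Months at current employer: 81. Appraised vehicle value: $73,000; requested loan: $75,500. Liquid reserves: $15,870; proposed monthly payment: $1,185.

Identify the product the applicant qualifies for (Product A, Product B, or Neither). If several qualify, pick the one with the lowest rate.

Product A

DTI = 4,880/12,850 = 38%.
LTV = 75,500/73,000 = 103.4%.
Reserves = 15,870/1,185 = 13.4 months.
Product A: score 813 ≥ 600; DTI 38% ≤ 40%; LTV 103.4% ≤ 110%; employment 81 ≥ 18 mo; reserves 13.4 ≥ 2 mo → qualifies.
Product B: score 813 ≥ 700; DTI 38% ≤ 40%; LTV 103.4% > 95%; employment 81 ≥ 12 mo; reserves 13.4 ≥ 3 mo → does not qualify.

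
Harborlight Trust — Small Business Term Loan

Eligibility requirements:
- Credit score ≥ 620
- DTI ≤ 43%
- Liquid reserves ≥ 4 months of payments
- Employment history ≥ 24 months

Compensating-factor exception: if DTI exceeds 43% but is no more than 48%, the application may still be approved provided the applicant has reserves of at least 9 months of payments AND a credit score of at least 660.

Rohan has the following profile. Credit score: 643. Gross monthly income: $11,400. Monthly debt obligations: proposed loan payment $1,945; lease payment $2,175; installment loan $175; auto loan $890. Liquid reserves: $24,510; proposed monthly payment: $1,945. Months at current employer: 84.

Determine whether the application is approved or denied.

Credit score 643 ≥ 620 (meets base)
Total debts = (1,945 + 2,175 + 175 + 890) = 5,185. DTI = 5,185/11,400 = 45.5% > 43% — standard DTI limit exceeded.
Reserves: 24,510 ÷ 1,945 = 12.6 months (meets 4-month minimum)
Employment 84 ≥ 24 months
45.5% falls in the override range (43%–48%), so the compensating-factor test applies.
Override check — reserves: 12.6 mo (ok); score: 643 (below 660).
Override conditions not both satisfied; exception does not apply.

Denied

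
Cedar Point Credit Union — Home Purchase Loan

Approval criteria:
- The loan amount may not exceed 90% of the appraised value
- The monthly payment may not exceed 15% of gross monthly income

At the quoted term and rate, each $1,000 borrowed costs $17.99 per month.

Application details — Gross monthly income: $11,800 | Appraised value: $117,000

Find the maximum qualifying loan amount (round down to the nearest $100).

$98,300

Payment cap: 15% × $11,800 = $1,770/month.
At $17.99 per $1,000, that supports 1,770/17.99 × 1,000 ≈ $98,387 → $98,300.
LTV cap: 90% × $117,000 = $105,300 → $105,300.
Binding constraint: payment-to-income.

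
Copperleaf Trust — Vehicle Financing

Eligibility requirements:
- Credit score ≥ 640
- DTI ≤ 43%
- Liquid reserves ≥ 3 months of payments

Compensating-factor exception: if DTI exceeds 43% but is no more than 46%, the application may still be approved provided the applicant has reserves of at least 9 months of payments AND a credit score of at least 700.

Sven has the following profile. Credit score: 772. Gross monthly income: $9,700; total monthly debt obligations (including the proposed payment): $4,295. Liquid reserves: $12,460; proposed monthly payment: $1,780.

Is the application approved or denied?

Denied

Credit score 772 ≥ 640 (meets base)
DTI = 4,295/9,700 = 44.3% > 43% — standard DTI limit exceeded.
Liquid reserves cover 12,460/1,780 = 7.0 months — ≥ 3 required
44.3% falls in the override range (43%–46%), so the compensating-factor test applies.
Override check — reserves: 7.0 mo (short of 9); score: 772 (ok).
Compensating-factor requirement not fully met.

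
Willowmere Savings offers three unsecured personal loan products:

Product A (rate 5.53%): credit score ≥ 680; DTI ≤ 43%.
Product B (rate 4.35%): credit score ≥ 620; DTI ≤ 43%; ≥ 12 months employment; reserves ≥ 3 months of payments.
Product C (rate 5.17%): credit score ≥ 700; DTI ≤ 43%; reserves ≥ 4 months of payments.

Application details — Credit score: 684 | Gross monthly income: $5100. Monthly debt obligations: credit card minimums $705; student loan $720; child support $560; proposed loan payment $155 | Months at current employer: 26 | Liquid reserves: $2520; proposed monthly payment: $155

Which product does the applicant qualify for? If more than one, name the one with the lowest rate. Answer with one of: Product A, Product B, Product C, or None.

Product B

Total debts = (705 + 720 + 560 + 155) = 2,140; DTI = 2,140/5,100 = 42%.
Reserves = 2,520/155 = 16.3 months.
Product A: score 684 ≥ 680; DTI 42% ≤ 43% → qualifies.
Product B: score 684 ≥ 620; DTI 42% ≤ 43%; employment 26 ≥ 12 mo; reserves 16.3 ≥ 3 mo → qualifies.
Product C: score 684 < 700; DTI 42% ≤ 43%; reserves 16.3 ≥ 4 mo → does not qualify.
Qualifying: Product A, Product B. Lowest rate is 4.35% → Product B.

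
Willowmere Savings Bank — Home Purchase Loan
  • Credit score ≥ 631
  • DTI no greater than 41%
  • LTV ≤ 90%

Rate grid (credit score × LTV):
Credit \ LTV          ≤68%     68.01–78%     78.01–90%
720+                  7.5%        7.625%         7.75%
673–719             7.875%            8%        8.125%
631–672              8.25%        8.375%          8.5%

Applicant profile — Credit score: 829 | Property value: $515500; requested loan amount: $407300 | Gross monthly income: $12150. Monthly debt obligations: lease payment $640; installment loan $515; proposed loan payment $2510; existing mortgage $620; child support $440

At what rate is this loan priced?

7.75%

Credit score 829 ≥ 631; Total monthly debts = (640 + 515 + 2,510 + 620 + 440) = 4,725. DTI = 4,725/12,150 = 38.9% ≤ 41%
LTV = 407,300/515,500 = 79% ≤ 90%
Score 829 is in the 720+ band; LTV 79% is in the 78.01–90% band → 7.75%.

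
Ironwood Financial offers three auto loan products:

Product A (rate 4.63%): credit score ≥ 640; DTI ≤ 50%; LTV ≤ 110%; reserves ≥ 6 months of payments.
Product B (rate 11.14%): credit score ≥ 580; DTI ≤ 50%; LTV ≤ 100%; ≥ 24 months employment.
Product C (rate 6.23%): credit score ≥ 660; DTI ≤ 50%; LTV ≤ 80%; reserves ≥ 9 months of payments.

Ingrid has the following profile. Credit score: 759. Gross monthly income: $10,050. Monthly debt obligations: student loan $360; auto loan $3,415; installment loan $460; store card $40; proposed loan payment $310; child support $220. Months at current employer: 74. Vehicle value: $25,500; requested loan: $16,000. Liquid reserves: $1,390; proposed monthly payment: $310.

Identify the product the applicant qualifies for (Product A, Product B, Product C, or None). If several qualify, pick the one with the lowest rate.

Total debts = (360 + 3,415 + 460 + 40 + 310 + 220) = 4,805; DTI = 4,805/10,050 = 47.8%.
LTV = 16,000/25,500 = 62.7%.
Reserves = 1,390/310 = 4.5 months.
Product A: score 759 ≥ 640; DTI 47.8% ≤ 50%; LTV 62.7% ≤ 110%; reserves 4.5 < 6 mo → does not qualify.
Product B: score 759 ≥ 580; DTI 47.8% ≤ 50%; LTV 62.7% ≤ 100%; employment 74 ≥ 24 mo → qualifies.
Product C: score 759 ≥ 660; DTI 47.8% ≤ 50%; LTV 62.7% ≤ 80%; reserves 4.5 < 9 mo → does not qualify.

Product B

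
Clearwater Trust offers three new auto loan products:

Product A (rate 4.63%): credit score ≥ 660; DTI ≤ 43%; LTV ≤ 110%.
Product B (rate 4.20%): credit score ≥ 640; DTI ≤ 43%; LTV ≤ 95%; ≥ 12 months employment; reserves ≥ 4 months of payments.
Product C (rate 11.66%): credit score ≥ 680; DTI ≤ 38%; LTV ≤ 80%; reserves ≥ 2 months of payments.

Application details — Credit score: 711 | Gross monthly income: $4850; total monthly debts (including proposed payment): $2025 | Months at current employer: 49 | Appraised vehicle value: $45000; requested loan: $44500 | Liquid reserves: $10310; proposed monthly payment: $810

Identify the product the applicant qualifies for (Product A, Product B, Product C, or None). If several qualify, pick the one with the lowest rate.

Product A

DTI = 2,025/4,850 = 41.8%.
LTV = 44,500/45,000 = 98.9%.
Reserves = 10,310/810 = 12.7 months.
Product A: score 711 ≥ 660; DTI 41.8% ≤ 43%; LTV 98.9% ≤ 110% → qualifies.
Product B: score 711 ≥ 640; DTI 41.8% ≤ 43%; LTV 98.9% > 95%; employment 49 ≥ 12 mo; reserves 12.7 ≥ 4 mo → does not qualify.
Product C: score 711 ≥ 680; DTI 41.8% > 38%; LTV 98.9% > 80%; reserves 12.7 ≥ 2 mo → does not qualify.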